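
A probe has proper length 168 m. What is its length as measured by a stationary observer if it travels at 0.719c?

Proper length L₀ = 168 m
γ = 1/√(1 - 0.719²) = 1.4388
L = L₀/γ = 168/1.4388 = 116.8 m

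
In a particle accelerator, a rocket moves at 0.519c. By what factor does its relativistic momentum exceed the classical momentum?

p_rel = γmv, p_class = mv
Ratio = γ = 1/√(1 - 0.519²)
= 1/√(0.730639) = 1.170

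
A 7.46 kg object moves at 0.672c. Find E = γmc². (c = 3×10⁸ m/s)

γ = 1/√(1 - 0.672²) = 1.3503
mc² = 7.46 × (3×10⁸)² = 6.714×10¹⁷ J
E = γmc² = 1.3503 × 6.714×10¹⁷ = 9.066×10¹⁷ J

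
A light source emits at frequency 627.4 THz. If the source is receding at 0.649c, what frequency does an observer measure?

β = v/c = 0.649
(1-β)/(1+β) = 0.351/1.649 = 0.2129
Doppler factor = √(0.2129) = 0.4614
f_obs = 627.4 × 0.4614 = 289.5 THz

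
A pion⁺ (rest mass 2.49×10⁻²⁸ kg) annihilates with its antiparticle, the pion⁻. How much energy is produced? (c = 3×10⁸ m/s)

Both particles have the same rest mass, so total mass = 2m
E = 2m·c² = 2 × 2.49×10⁻²⁸ × (3×10⁸)²
= 2 × 2.49×10⁻²⁸ × 9×10¹⁶
= 4.482×10⁻¹¹ J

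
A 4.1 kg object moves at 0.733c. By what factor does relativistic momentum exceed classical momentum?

p_rel = γmv, p_class = mv
Ratio = γ = 1/√(1 - 0.733²) = 1.470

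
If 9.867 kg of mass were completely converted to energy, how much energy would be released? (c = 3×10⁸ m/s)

Using E = mc²:
c² = (3×10⁸)² = 9×10¹⁶ m²/s²
E = 9.867 × 9×10¹⁶ = 8.880×10¹⁷ J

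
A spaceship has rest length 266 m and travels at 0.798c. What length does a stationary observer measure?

Proper length L₀ = 266 m
γ = 1/√(1 - 0.798²) = 1.659
L = L₀/γ = 266/1.659 = 160.3 m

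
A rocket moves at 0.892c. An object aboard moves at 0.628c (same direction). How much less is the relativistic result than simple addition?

Classical: u' + v = 0.628 + 0.892 = 1.52c
Relativistic: u = (0.628 + 0.892)/(1 + 0.560176) = 1.52/1.560176 = 0.9742c
Difference: 1.52 - 0.9742 = 0.5458c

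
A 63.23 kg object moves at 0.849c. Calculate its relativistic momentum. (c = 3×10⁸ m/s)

γ = 1/√(1 - 0.849²) = 1.8925
v = 0.849 × 3×10⁸ = 2.547×10⁸ m/s
p = γmv = 1.8925 × 63.23 × 2.547×10⁸ = 3.048×10¹⁰ kg·m/s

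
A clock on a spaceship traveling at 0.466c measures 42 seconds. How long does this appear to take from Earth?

Proper time Δt₀ = 42 seconds
γ = 1/√(1 - 0.466²) = 1.1302
Δt = γΔt₀ = 1.1302 × 42 = 47.47 seconds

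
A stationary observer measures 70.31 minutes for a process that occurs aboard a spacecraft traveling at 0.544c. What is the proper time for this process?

Dilated time Δt = 70.31 minutes
γ = 1/√(1 - 0.544²) = 1.19177
Δt₀ = Δt/γ = 70.31/1.19177 = 59.00 minutes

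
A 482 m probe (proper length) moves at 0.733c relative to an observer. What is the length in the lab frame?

Proper length L₀ = 482 m
γ = 1/√(1 - 0.733²) = 1.470
L = L₀/γ = 482/1.470 = 327.9 m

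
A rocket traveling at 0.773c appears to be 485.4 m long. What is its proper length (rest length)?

Contracted length L = 485.4 m
γ = 1/√(1 - 0.773²) = 1.5763
L₀ = γL = 1.5763 × 485.4 = 765.1 m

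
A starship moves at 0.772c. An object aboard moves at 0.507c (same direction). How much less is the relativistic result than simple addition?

Classical: u' + v = 0.507 + 0.772 = 1.279c
Relativistic: u = (0.507 + 0.772)/(1 + 0.391404) = 1.279/1.391404 = 0.9192c
Difference: 1.279 - 0.9192 = 0.3598c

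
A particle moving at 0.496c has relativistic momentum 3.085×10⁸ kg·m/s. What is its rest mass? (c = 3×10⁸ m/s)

γ = 1/√(1 - 0.496²) = 1.152
v = 0.496 × 3×10⁸ = 1.488×10⁸ m/s
m = p/(γv) = 3.085×10⁸/(1.152 × 1.488×10⁸) = 1.800 kg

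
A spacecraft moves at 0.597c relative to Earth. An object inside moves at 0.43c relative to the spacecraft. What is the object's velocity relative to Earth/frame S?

u = (u' + v)/(1 + u'v/c²)
Numerator: 0.43 + 0.597 = 1.027
Denominator: 1 + 0.25671 = 1.25671
u = 1.027/1.25671 = 0.8172c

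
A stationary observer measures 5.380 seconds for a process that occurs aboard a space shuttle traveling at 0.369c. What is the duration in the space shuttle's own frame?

Dilated time Δt = 5.380 seconds
γ = 1/√(1 - 0.369²) = 1.076
Δt₀ = Δt/γ = 5.380/1.076 = 5.000 seconds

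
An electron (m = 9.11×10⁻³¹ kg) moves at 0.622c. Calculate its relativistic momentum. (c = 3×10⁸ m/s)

γ = 1/√(1 - 0.622²) = 1.277
v = 0.622 × 3×10⁸ = 1.866×10⁸ m/s
p = γmv = 1.277 × 9.11×10⁻³¹ × 1.866×10⁸ = 2.171×10⁻²² kg·m/s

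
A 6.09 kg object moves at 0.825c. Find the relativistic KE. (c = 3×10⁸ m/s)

γ = 1/√(1 - 0.825²) = 1.7695
γ - 1 = 0.7695
KE = (γ-1)mc² = 0.7695 × 6.09 × (3×10⁸)² = 4.218×10¹⁷ J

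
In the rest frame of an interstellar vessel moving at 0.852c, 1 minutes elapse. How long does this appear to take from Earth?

Proper time Δt₀ = 1 minutes
γ = 1/√(1 - 0.852²) = 1.910
Δt = γΔt₀ = 1.910 × 1 = 1.910 minutes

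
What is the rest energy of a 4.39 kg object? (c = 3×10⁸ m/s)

c² = (3×10⁸)² = 9.000×10¹⁶ m²/s²
E₀ = mc² = 4.39 × 9.000×10¹⁶ = 3.951×10¹⁷ J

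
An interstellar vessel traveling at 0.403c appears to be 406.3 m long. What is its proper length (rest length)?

Contracted length L = 406.3 m
γ = 1/√(1 - 0.403²) = 1.09266
L₀ = γL = 1.09266 × 406.3 = 443.9 m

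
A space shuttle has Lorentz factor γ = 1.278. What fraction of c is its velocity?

From γ = 1/√(1 - v²/c²):
1/γ² = 1/1.278² = 0.6123
v²/c² = 1 - 0.6123 = 0.3877
v/c = √(0.3877) = 0.6227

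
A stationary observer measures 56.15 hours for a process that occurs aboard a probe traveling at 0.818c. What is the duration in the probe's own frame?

Dilated time Δt = 56.15 hours
γ = 1/√(1 - 0.818²) = 1.7385
Δt₀ = Δt/γ = 56.15/1.7385 = 32.30 hours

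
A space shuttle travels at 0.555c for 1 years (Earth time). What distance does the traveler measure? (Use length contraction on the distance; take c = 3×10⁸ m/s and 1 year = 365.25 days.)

Earth distance: d = v × t = 0.555c × 1 yr = 5.254×10¹⁵ m
γ = 1.202
d' = d/γ = 5.254×10¹⁵/1.202 = 4.371×10¹⁵ m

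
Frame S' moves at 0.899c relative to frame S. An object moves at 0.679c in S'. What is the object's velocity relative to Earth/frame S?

u = (u' + v)/(1 + u'v/c²)
Numerator: 0.679 + 0.899 = 1.578
Denominator: 1 + 0.610421 = 1.610421
u = 1.578/1.610421 = 0.9799c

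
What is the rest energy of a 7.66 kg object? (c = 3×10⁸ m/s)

c² = (3×10⁸)² = 9.000×10¹⁶ m²/s²
E₀ = mc² = 7.66 × 9.000×10¹⁶ = 6.894×10¹⁷ J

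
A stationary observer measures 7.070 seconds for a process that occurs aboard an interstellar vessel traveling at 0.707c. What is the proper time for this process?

Dilated time Δt = 7.070 seconds
γ = 1/√(1 - 0.707²) = 1.414
Δt₀ = Δt/γ = 7.070/1.414 = 5.000 seconds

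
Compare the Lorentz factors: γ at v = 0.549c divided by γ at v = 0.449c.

γ₁ = 1/√(1 - 0.549²) = 1.196
γ₂ = 1/√(1 - 0.449²) = 1.119
γ₁/γ₂ = 1.196/1.119 = 1.069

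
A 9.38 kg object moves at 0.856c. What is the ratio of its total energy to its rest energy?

E = γmc², E₀ = mc²
E/E₀ = γ = 1/√(1 - 0.856²) = 1.934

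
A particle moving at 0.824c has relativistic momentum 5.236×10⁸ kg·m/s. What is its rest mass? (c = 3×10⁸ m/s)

γ = 1/√(1 - 0.824²) = 1.765
v = 0.824 × 3×10⁸ = 2.472×10⁸ m/s
m = p/(γv) = 5.236×10⁸/(1.765 × 2.472×10⁸) = 1.200 kg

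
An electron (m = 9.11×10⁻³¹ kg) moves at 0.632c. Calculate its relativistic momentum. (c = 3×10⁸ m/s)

γ = 1/√(1 - 0.632²) = 1.2904
v = 0.632 × 3×10⁸ = 1.896×10⁸ m/s
p = γmv = 1.2904 × 9.11×10⁻³¹ × 1.896×10⁸ = 2.229×10⁻²² kg·m/s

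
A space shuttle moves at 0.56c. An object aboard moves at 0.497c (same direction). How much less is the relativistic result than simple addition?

Classical: u' + v = 0.497 + 0.56 = 1.057c
Relativistic: u = (0.497 + 0.56)/(1 + 0.27832) = 1.057/1.27832 = 0.8269c
Difference: 1.057 - 0.8269 = 0.2301c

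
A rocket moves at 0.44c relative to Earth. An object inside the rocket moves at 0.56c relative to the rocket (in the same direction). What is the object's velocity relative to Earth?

u = (u' + v)/(1 + u'v/c²)
Numerator: 0.56 + 0.44 = 1
Denominator: 1 + 0.2464 = 1.2464
u = 1/1.2464 = 0.8023c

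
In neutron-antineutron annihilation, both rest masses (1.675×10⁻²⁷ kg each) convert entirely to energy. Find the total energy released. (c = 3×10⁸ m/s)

Both particles have the same rest mass, so total mass = 2m
E = 2m·c² = 2 × 1.675×10⁻²⁷ × (3×10⁸)²
= 2 × 1.675×10⁻²⁷ × 9×10¹⁶
= 3.015×10⁻¹⁰ J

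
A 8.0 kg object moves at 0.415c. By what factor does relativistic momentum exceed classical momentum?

p_rel = γmv, p_class = mv
Ratio = γ = 1/√(1 - 0.415²) = 1.099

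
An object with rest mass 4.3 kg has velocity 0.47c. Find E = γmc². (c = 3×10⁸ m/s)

γ = 1/√(1 - 0.47²) = 1.1329
mc² = 4.3 × (3×10⁸)² = 3.870×10¹⁷ J
E = γmc² = 1.1329 × 3.870×10¹⁷ = 4.384×10¹⁷ J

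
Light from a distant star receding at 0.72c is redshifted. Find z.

β = 0.72
(1+β)/(1-β) = 1.72/0.28 = 6.1429
√(6.1429) = 2.478
z = 2.478 - 1 = 1.478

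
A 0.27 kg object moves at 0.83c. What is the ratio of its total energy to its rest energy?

E = γmc², E₀ = mc²
E/E₀ = γ = 1/√(1 - 0.83²) = 1.793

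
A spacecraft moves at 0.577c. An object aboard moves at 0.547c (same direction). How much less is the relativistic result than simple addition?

Classical: u' + v = 0.547 + 0.577 = 1.124c
Relativistic: u = (0.547 + 0.577)/(1 + 0.315619) = 1.124/1.315619 = 0.8544c
Difference: 1.124 - 0.8544 = 0.2696c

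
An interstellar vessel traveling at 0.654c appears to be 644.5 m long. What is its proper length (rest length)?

Contracted length L = 644.5 m
γ = 1/√(1 - 0.654²) = 1.322
L₀ = γL = 1.322 × 644.5 = 852.0 m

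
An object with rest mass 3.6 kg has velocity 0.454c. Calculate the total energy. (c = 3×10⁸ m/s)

γ = 1/√(1 - 0.454²) = 1.1223
mc² = 3.6 × (3×10⁸)² = 3.240×10¹⁷ J
E = γmc² = 1.1223 × 3.240×10¹⁷ = 3.636×10¹⁷ J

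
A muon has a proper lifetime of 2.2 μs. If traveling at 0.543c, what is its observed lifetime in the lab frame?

Proper lifetime τ₀ = 2.2 μs
γ = 1/√(1 - 0.543²) = 1.191
τ = γτ₀ = 1.191 × 2.2 μs = 2.620 μs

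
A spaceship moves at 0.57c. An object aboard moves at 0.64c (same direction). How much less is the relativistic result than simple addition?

Classical: u' + v = 0.64 + 0.57 = 1.21c
Relativistic: u = (0.64 + 0.57)/(1 + 0.3648) = 1.21/1.3648 = 0.8866c
Difference: 1.21 - 0.8866 = 0.3234c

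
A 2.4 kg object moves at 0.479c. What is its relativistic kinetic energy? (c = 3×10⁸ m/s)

γ = 1/√(1 - 0.479²) = 1.1392
γ - 1 = 0.1392
KE = (γ-1)mc² = 0.1392 × 2.4 × (3×10⁸)² = 3.007×10¹⁶ J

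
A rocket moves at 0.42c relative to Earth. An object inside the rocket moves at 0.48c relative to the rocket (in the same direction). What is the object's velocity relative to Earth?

u = (u' + v)/(1 + u'v/c²)
Numerator: 0.48 + 0.42 = 0.9
Denominator: 1 + 0.2016 = 1.2016
u = 0.9/1.2016 = 0.7490c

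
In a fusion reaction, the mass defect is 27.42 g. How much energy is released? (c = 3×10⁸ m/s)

Convert mass defect: Δm = 27.42 g = 0.02742 kg
E = Δm·c² = 0.02742 × (3×10⁸)²
= 0.02742 × 9×10¹⁶ = 2.468×10¹⁵ J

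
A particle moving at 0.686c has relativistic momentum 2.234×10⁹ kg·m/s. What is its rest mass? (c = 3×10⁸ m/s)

γ = 1/√(1 - 0.686²) = 1.3744
v = 0.686 × 3×10⁸ = 2.058×10⁸ m/s
m = p/(γv) = 2.234×10⁹/(1.3744 × 2.058×10⁸) = 7.898 kg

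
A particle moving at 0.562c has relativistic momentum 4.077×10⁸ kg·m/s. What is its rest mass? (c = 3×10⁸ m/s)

γ = 1/√(1 - 0.562²) = 1.209
v = 0.562 × 3×10⁸ = 1.686×10⁸ m/s
m = p/(γv) = 4.077×10⁸/(1.209 × 1.686×10⁸) = 2.000 kg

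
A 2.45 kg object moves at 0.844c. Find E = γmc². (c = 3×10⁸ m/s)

γ = 1/√(1 - 0.844²) = 1.8645
mc² = 2.45 × (3×10⁸)² = 2.205×10¹⁷ J
E = γmc² = 1.8645 × 2.205×10¹⁷ = 4.111×10¹⁷ J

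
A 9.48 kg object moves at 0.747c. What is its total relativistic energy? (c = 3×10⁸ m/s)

γ = 1/√(1 - 0.747²) = 1.504
mc² = 9.48 × (3×10⁸)² = 8.532×10¹⁷ J
E = γmc² = 1.504 × 8.532×10¹⁷ = 1.283×10¹⁸ J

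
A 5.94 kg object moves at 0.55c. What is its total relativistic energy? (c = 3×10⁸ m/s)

γ = 1/√(1 - 0.55²) = 1.1974
mc² = 5.94 × (3×10⁸)² = 5.346×10¹⁷ J
E = γmc² = 1.1974 × 5.346×10¹⁷ = 6.401×10¹⁷ J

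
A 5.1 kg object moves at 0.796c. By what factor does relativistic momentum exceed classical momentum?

p_rel = γmv, p_class = mv
Ratio = γ = 1/√(1 - 0.796²) = 1.652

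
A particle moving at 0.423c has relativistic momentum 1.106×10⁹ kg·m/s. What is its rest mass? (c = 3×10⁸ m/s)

γ = 1/√(1 - 0.423²) = 1.1036
v = 0.423 × 3×10⁸ = 1.269×10⁸ m/s
m = p/(γv) = 1.106×10⁹/(1.1036 × 1.269×10⁸) = 7.897 kg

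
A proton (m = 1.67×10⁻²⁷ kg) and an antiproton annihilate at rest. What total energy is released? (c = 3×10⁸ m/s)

Both particles have the same rest mass, so total mass = 2m
E = 2m·c² = 2 × 1.67×10⁻²⁷ × (3×10⁸)²
= 2 × 1.67×10⁻²⁷ × 9×10¹⁶
= 3.006×10⁻¹⁰ J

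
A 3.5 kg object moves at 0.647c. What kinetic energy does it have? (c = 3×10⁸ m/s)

γ = 1/√(1 - 0.647²) = 1.3115
γ - 1 = 0.3115
KE = (γ-1)mc² = 0.3115 × 3.5 × (3×10⁸)² = 9.812×10¹⁶ J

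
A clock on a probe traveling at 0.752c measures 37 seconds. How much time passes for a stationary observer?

Proper time Δt₀ = 37 seconds
γ = 1/√(1 - 0.752²) = 1.517
Δt = γΔt₀ = 1.517 × 37 = 56.13 seconds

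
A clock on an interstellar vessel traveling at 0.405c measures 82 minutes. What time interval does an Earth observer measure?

Proper time Δt₀ = 82 minutes
γ = 1/√(1 - 0.405²) = 1.0937
Δt = γΔt₀ = 1.0937 × 82 = 89.68 minutes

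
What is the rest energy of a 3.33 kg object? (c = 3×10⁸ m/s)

c² = (3×10⁸)² = 9.000×10¹⁶ m²/s²
E₀ = mc² = 3.33 × 9.000×10¹⁶ = 2.997×10¹⁷ J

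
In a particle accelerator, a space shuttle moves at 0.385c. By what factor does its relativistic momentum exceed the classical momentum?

p_rel = γmv, p_class = mv
Ratio = γ = 1/√(1 - 0.385²)
= 1/√(0.851775) = 1.084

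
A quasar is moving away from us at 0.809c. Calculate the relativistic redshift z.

β = 0.809
(1+β)/(1-β) = 1.809/0.191 = 9.4712
√(9.4712) = 3.078
z = 3.078 - 1 = 2.078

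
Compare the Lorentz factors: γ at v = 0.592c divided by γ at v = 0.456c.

γ₁ = 1/√(1 - 0.592²) = 1.241
γ₂ = 1/√(1 - 0.456²) = 1.124
γ₁/γ₂ = 1.241/1.124 = 1.104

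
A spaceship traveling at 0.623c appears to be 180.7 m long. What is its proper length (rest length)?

Contracted length L = 180.7 m
γ = 1/√(1 - 0.623²) = 1.2784
L₀ = γL = 1.2784 × 180.7 = 231.0 m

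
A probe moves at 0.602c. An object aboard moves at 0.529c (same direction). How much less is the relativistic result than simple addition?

Classical: u' + v = 0.529 + 0.602 = 1.131c
Relativistic: u = (0.529 + 0.602)/(1 + 0.318458) = 1.131/1.318458 = 0.8578c
Difference: 1.131 - 0.8578 = 0.2732c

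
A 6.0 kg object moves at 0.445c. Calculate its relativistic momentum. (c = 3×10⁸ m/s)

γ = 1/√(1 - 0.445²) = 1.11666
v = 0.445 × 3×10⁸ = 1.335×10⁸ m/s
p = γmv = 1.11666 × 6.0 × 1.335×10⁸ = 8.944×10⁸ kg·m/s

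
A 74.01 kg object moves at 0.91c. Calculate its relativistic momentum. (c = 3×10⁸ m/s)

γ = 1/√(1 - 0.91²) = 2.412
v = 0.91 × 3×10⁸ = 2.730×10⁸ m/s
p = γmv = 2.412 × 74.01 × 2.730×10⁸ = 4.873×10¹⁰ kg·m/s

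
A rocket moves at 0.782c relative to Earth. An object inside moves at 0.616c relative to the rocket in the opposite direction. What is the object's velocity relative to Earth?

Object's velocity in rocket frame is u' = -0.616c
u = (u' + v)/(1 + u'v/c²) = (v - 0.616)/(1 - 0.616·v/c²)
Numerator: 0.782 - 0.616 = 0.166
Denominator: 1 - 0.481712 = 0.518288
u = 0.166/0.518288 = 0.3203c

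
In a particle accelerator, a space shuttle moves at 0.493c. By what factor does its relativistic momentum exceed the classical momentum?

p_rel = γmv, p_class = mv
Ratio = γ = 1/√(1 - 0.493²)
= 1/√(0.756951) = 1.149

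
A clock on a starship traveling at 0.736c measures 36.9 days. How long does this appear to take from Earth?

Proper time Δt₀ = 36.9 days
γ = 1/√(1 - 0.736²) = 1.47715
Δt = γΔt₀ = 1.47715 × 36.9 = 54.51 days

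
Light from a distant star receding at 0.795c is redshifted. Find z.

β = 0.795
(1+β)/(1-β) = 1.795/0.205 = 8.756
√(8.756) = 2.959
z = 2.959 - 1 = 1.959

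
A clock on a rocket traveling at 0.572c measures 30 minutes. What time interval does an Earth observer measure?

Proper time Δt₀ = 30 minutes
γ = 1/√(1 - 0.572²) = 1.219
Δt = γΔt₀ = 1.219 × 30 = 36.57 minutes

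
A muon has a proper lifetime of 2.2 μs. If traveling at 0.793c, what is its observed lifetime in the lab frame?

Proper lifetime τ₀ = 2.2 μs
γ = 1/√(1 - 0.793²) = 1.6414
τ = γτ₀ = 1.6414 × 2.2 μs = 3.611 μs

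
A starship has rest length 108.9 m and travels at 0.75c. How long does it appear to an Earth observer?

Proper length L₀ = 108.9 m
γ = 1/√(1 - 0.75²) = 1.5119
L = L₀/γ = 108.9/1.5119 = 72.03 m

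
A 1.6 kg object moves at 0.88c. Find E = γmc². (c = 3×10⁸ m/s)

γ = 1/√(1 - 0.88²) = 2.1054
mc² = 1.6 × (3×10⁸)² = 1.440×10¹⁷ J
E = γmc² = 2.1054 × 1.440×10¹⁷ = 3.032×10¹⁷ J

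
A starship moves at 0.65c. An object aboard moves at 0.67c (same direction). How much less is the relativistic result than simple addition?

Classical: u' + v = 0.67 + 0.65 = 1.32c
Relativistic: u = (0.67 + 0.65)/(1 + 0.4355) = 1.32/1.4355 = 0.9195c
Difference: 1.32 - 0.9195 = 0.4005c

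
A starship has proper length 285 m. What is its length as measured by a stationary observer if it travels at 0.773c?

Proper length L₀ = 285 m
γ = 1/√(1 - 0.773²) = 1.576
L = L₀/γ = 285/1.576 = 180.8 m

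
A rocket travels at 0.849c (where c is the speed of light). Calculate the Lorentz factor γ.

v/c = 0.849, so (v/c)² = 0.720801
1 - (v/c)² = 0.279199
γ = 1/√(0.279199) = 1.893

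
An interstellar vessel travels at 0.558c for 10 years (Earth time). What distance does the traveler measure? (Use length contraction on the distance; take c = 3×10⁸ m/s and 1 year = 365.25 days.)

Earth distance: d = v × t = 0.558c × 10 yr = 5.283×10¹⁶ m
γ = 1.205
d' = d/γ = 5.283×10¹⁶/1.205 = 4.384×10¹⁶ m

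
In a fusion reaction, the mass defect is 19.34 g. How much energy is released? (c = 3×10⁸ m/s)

Convert mass defect: Δm = 19.34 g = 0.01934 kg
E = Δm·c² = 0.01934 × (3×10⁸)²
= 0.01934 × 9×10¹⁶ = 1.741×10¹⁵ J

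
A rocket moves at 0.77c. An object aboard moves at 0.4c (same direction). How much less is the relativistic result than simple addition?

Classical: u' + v = 0.4 + 0.77 = 1.17c
Relativistic: u = (0.4 + 0.77)/(1 + 0.308) = 1.17/1.308 = 0.8945c
Difference: 1.17 - 0.8945 = 0.2755c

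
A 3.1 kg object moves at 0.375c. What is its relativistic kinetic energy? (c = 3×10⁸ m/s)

γ = 1/√(1 - 0.375²) = 1.07872
γ - 1 = 0.07872
KE = (γ-1)mc² = 0.07872 × 3.1 × (3×10⁸)² = 2.196×10¹⁶ J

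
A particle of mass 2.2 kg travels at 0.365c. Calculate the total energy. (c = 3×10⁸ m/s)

γ = 1/√(1 - 0.365²) = 1.074
mc² = 2.2 × (3×10⁸)² = 1.980×10¹⁷ J
E = γmc² = 1.074 × 1.980×10¹⁷ = 2.127×10¹⁷ J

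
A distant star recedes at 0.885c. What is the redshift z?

β = 0.885
(1+β)/(1-β) = 1.885/0.115 = 16.391
√(16.391) = 4.049
z = 4.049 - 1 = 3.049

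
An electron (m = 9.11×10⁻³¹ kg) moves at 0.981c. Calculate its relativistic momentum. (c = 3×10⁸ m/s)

γ = 1/√(1 - 0.981²) = 5.154
v = 0.981 × 3×10⁸ = 2.943×10⁸ m/s
p = γmv = 5.154 × 9.11×10⁻³¹ × 2.943×10⁸ = 1.382×10⁻²¹ kg·m/s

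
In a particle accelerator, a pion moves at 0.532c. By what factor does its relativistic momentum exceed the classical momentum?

p_rel = γmv, p_class = mv
Ratio = γ = 1/√(1 - 0.532²)
= 1/√(0.716976) = 1.181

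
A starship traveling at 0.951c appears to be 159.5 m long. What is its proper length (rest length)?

Contracted length L = 159.5 m
γ = 1/√(1 - 0.951²) = 3.2342
L₀ = γL = 3.2342 × 159.5 = 515.9 m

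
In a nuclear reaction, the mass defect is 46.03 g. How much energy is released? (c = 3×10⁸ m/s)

Convert mass defect: Δm = 46.03 g = 0.04603 kg
E = Δm·c² = 0.04603 × (3×10⁸)²
= 0.04603 × 9×10¹⁶ = 4.143×10¹⁵ J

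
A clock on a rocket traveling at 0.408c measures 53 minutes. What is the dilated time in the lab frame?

Proper time Δt₀ = 53 minutes
γ = 1/√(1 - 0.408²) = 1.0953
Δt = γΔt₀ = 1.0953 × 53 = 58.05 minutes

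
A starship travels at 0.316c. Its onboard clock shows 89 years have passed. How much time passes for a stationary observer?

Proper time Δt₀ = 89 years
γ = 1/√(1 - 0.316²) = 1.054
Δt = γΔt₀ = 1.054 × 89 = 93.81 years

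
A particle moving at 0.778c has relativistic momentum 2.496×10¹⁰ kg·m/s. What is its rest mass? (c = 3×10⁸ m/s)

γ = 1/√(1 - 0.778²) = 1.5917
v = 0.778 × 3×10⁸ = 2.334×10⁸ m/s
m = p/(γv) = 2.496×10¹⁰/(1.5917 × 2.334×10⁸) = 67.19 kg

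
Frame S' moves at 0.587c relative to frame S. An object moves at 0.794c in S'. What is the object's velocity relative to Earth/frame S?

u = (u' + v)/(1 + u'v/c²)
Numerator: 0.794 + 0.587 = 1.381
Denominator: 1 + 0.466078 = 1.466078
u = 1.381/1.466078 = 0.9420c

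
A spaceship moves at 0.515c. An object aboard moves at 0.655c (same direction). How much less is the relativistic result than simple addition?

Classical: u' + v = 0.655 + 0.515 = 1.17c
Relativistic: u = (0.655 + 0.515)/(1 + 0.337325) = 1.17/1.337325 = 0.8749c
Difference: 1.17 - 0.8749 = 0.2951c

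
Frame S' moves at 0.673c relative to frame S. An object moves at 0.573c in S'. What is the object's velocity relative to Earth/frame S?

u = (u' + v)/(1 + u'v/c²)
Numerator: 0.573 + 0.673 = 1.246
Denominator: 1 + 0.385629 = 1.385629
u = 1.246/1.385629 = 0.8992c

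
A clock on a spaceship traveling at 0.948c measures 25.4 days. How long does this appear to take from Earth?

Proper time Δt₀ = 25.4 days
γ = 1/√(1 - 0.948²) = 3.142
Δt = γΔt₀ = 3.142 × 25.4 = 79.81 days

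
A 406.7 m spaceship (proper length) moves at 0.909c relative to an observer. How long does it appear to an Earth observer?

Proper length L₀ = 406.7 m
γ = 1/√(1 - 0.909²) = 2.399
L = L₀/γ = 406.7/2.399 = 169.5 m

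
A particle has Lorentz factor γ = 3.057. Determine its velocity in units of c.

From γ = 1/√(1 - v²/c²):
1/γ² = 1/3.057² = 0.1070
v²/c² = 1 - 0.1070 = 0.8930
v/c = √(0.8930) = 0.9450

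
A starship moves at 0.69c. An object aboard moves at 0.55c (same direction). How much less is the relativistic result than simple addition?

Classical: u' + v = 0.55 + 0.69 = 1.24c
Relativistic: u = (0.55 + 0.69)/(1 + 0.3795) = 1.24/1.3795 = 0.8989c
Difference: 1.24 - 0.8989 = 0.3411c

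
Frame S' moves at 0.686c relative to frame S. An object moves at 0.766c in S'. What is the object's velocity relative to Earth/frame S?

u = (u' + v)/(1 + u'v/c²)
Numerator: 0.766 + 0.686 = 1.452
Denominator: 1 + 0.525476 = 1.525476
u = 1.452/1.525476 = 0.9518c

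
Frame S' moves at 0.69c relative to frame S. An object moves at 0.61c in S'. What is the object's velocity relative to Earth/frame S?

u = (u' + v)/(1 + u'v/c²)
Numerator: 0.61 + 0.69 = 1.3
Denominator: 1 + 0.4209 = 1.4209
u = 1.3/1.4209 = 0.9149c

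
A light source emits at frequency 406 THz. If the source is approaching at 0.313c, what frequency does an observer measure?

β = v/c = 0.313
(1+β)/(1-β) = 1.313/0.687 = 1.9112
Doppler factor = √(1.9112) = 1.3825
f_obs = 406 × 1.3825 = 561.3 THz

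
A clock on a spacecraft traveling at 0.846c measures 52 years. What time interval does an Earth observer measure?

Proper time Δt₀ = 52 years
γ = 1/√(1 - 0.846²) = 1.8755
Δt = γΔt₀ = 1.8755 × 52 = 97.53 years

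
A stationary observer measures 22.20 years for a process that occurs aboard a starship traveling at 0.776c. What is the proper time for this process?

Dilated time Δt = 22.20 years
γ = 1/√(1 - 0.776²) = 1.5855
Δt₀ = Δt/γ = 22.20/1.5855 = 14.00 years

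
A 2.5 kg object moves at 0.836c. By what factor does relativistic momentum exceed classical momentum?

p_rel = γmv, p_class = mv
Ratio = γ = 1/√(1 - 0.836²) = 1.822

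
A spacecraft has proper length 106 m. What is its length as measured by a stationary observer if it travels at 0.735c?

Proper length L₀ = 106 m
γ = 1/√(1 - 0.735²) = 1.47478
L = L₀/γ = 106/1.47478 = 71.88 m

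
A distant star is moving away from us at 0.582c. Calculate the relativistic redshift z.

β = 0.582
(1+β)/(1-β) = 1.582/0.418 = 3.7847
√(3.7847) = 1.9454
z = 1.9454 - 1 = 0.9454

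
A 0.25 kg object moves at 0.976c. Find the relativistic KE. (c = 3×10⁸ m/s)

γ = 1/√(1 - 0.976²) = 4.592
γ - 1 = 3.592
KE = (γ-1)mc² = 3.592 × 0.25 × (3×10⁸)² = 8.082×10¹⁶ J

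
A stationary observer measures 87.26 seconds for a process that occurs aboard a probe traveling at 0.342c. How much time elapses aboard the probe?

Dilated time Δt = 87.26 seconds
γ = 1/√(1 - 0.342²) = 1.0642
Δt₀ = Δt/γ = 87.26/1.0642 = 82.00 seconds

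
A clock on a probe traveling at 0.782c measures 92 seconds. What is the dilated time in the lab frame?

Proper time Δt₀ = 92 seconds
γ = 1/√(1 - 0.782²) = 1.604
Δt = γΔt₀ = 1.604 × 92 = 147.6 seconds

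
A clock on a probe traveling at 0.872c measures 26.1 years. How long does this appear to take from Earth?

Proper time Δt₀ = 26.1 years
γ = 1/√(1 - 0.872²) = 2.043
Δt = γΔt₀ = 2.043 × 26.1 = 53.32 years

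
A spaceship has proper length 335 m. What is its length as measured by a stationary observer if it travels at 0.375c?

Proper length L₀ = 335 m
γ = 1/√(1 - 0.375²) = 1.0787
L = L₀/γ = 335/1.0787 = 310.6 m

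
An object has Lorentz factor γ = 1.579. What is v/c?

From γ = 1/√(1 - v²/c²):
1/γ² = 1/1.579² = 0.4011
v²/c² = 1 - 0.4011 = 0.5989
v/c = √(0.5989) = 0.7739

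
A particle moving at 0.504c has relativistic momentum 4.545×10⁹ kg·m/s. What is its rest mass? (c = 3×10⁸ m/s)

γ = 1/√(1 - 0.504²) = 1.158
v = 0.504 × 3×10⁸ = 1.512×10⁸ m/s
m = p/(γv) = 4.545×10⁹/(1.158 × 1.512×10⁸) = 25.96 kg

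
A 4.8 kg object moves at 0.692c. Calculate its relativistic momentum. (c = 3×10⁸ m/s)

γ = 1/√(1 - 0.692²) = 1.385
v = 0.692 × 3×10⁸ = 2.076×10⁸ m/s
p = γmv = 1.385 × 4.8 × 2.076×10⁸ = 1.380×10⁹ kg·m/s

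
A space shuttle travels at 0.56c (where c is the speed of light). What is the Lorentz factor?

v/c = 0.56, so (v/c)² = 0.3136
1 - (v/c)² = 0.6864
γ = 1/√(0.6864) = 1.207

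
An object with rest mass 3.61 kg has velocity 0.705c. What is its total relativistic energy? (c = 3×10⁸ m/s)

γ = 1/√(1 - 0.705²) = 1.410
mc² = 3.61 × (3×10⁸)² = 3.249×10¹⁷ J
E = γmc² = 1.410 × 3.249×10¹⁷ = 4.581×10¹⁷ J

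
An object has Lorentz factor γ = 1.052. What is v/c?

From γ = 1/√(1 - v²/c²):
1/γ² = 1/1.052² = 0.90358
v²/c² = 1 - 0.90358 = 0.09642
v/c = √(0.09642) = 0.3105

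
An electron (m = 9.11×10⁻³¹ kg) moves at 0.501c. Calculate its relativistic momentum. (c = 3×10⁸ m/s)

γ = 1/√(1 - 0.501²) = 1.1555
v = 0.501 × 3×10⁸ = 1.503×10⁸ m/s
p = γmv = 1.1555 × 9.11×10⁻³¹ × 1.503×10⁸ = 1.582×10⁻²² kg·m/s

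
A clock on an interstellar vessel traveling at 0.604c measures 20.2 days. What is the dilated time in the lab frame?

Proper time Δt₀ = 20.2 days
γ = 1/√(1 - 0.604²) = 1.255
Δt = γΔt₀ = 1.255 × 20.2 = 25.35 days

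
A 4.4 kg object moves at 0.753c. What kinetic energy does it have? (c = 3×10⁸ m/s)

γ = 1/√(1 - 0.753²) = 1.5197
γ - 1 = 0.5197
KE = (γ-1)mc² = 0.5197 × 4.4 × (3×10⁸)² = 2.058×10¹⁷ J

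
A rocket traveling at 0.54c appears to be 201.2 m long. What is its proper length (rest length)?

Contracted length L = 201.2 m
γ = 1/√(1 - 0.54²) = 1.188
L₀ = γL = 1.188 × 201.2 = 239.0 m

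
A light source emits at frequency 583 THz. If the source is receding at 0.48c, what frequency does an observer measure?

β = v/c = 0.48
(1-β)/(1+β) = 0.52/1.48 = 0.35135
Doppler factor = √(0.35135) = 0.59275
f_obs = 583 × 0.59275 = 345.6 THz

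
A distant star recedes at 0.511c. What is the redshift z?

β = 0.511
(1+β)/(1-β) = 1.511/0.489 = 3.090
√(3.090) = 1.7578
z = 1.7578 - 1 = 0.7578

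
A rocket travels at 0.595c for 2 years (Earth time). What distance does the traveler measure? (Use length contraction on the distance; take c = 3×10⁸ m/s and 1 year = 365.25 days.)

Earth distance: d = v × t = 0.595c × 2 yr = 1.1266×10¹⁶ m
γ = 1.2442
d' = d/γ = 1.1266×10¹⁶/1.2442 = 9.055×10¹⁵ m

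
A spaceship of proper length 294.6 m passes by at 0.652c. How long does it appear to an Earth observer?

Proper length L₀ = 294.6 m
γ = 1/√(1 - 0.652²) = 1.319
L = L₀/γ = 294.6/1.319 = 223.4 m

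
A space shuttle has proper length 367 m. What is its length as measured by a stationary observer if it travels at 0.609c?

Proper length L₀ = 367 m
γ = 1/√(1 - 0.609²) = 1.2608
L = L₀/γ = 367/1.2608 = 291.1 m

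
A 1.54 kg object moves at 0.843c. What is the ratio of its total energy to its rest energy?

E = γmc², E₀ = mc²
E/E₀ = γ = 1/√(1 - 0.843²) = 1.859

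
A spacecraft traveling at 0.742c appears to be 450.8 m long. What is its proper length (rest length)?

Contracted length L = 450.8 m
γ = 1/√(1 - 0.742²) = 1.4916
L₀ = γL = 1.4916 × 450.8 = 672.4 m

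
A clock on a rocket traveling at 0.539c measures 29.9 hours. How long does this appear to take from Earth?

Proper time Δt₀ = 29.9 hours
γ = 1/√(1 - 0.539²) = 1.1872
Δt = γΔt₀ = 1.1872 × 29.9 = 35.50 hours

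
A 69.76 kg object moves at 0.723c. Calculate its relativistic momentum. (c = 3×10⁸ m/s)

γ = 1/√(1 - 0.723²) = 1.4475
v = 0.723 × 3×10⁸ = 2.169×10⁸ m/s
p = γmv = 1.4475 × 69.76 × 2.169×10⁸ = 2.190×10¹⁰ kg·m/s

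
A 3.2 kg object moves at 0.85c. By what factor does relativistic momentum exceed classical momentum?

p_rel = γmv, p_class = mv
Ratio = γ = 1/√(1 - 0.85²) = 1.898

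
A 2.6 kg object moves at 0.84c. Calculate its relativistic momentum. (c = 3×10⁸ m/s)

γ = 1/√(1 - 0.84²) = 1.843
v = 0.84 × 3×10⁸ = 2.520×10⁸ m/s
p = γmv = 1.843 × 2.6 × 2.520×10⁸ = 1.208×10⁹ kg·m/s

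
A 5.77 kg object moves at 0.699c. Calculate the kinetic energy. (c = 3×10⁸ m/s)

γ = 1/√(1 - 0.699²) = 1.3984
γ - 1 = 0.3984
KE = (γ-1)mc² = 0.3984 × 5.77 × (3×10⁸)² = 2.069×10¹⁷ J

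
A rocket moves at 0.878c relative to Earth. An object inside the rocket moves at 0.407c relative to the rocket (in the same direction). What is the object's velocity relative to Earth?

u = (u' + v)/(1 + u'v/c²)
Numerator: 0.407 + 0.878 = 1.285
Denominator: 1 + 0.357346 = 1.357346
u = 1.285/1.357346 = 0.9467c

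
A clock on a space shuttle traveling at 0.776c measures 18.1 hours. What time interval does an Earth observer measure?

Proper time Δt₀ = 18.1 hours
γ = 1/√(1 - 0.776²) = 1.5855
Δt = γΔt₀ = 1.5855 × 18.1 = 28.70 hours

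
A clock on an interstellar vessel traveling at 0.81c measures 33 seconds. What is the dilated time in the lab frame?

Proper time Δt₀ = 33 seconds
γ = 1/√(1 - 0.81²) = 1.705
Δt = γΔt₀ = 1.705 × 33 = 56.27 seconds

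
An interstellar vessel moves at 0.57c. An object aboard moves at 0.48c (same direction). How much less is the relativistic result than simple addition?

Classical: u' + v = 0.48 + 0.57 = 1.05c
Relativistic: u = (0.48 + 0.57)/(1 + 0.2736) = 1.05/1.2736 = 0.8244c
Difference: 1.05 - 0.8244 = 0.2256c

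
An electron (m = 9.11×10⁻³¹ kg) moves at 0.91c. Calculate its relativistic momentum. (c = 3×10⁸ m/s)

γ = 1/√(1 - 0.91²) = 2.412
v = 0.91 × 3×10⁸ = 2.730×10⁸ m/s
p = γmv = 2.412 × 9.11×10⁻³¹ × 2.730×10⁸ = 5.999×10⁻²² kg·m/s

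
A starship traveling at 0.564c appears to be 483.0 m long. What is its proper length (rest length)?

Contracted length L = 483.0 m
γ = 1/√(1 - 0.564²) = 1.211
L₀ = γL = 1.211 × 483.0 = 584.9 m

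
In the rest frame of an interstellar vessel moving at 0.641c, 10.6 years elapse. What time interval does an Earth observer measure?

Proper time Δt₀ = 10.6 years
γ = 1/√(1 - 0.641²) = 1.303
Δt = γΔt₀ = 1.303 × 10.6 = 13.81 years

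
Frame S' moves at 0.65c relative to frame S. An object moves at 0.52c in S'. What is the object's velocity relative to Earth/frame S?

u = (u' + v)/(1 + u'v/c²)
Numerator: 0.52 + 0.65 = 1.17
Denominator: 1 + 0.338 = 1.338
u = 1.17/1.338 = 0.8744c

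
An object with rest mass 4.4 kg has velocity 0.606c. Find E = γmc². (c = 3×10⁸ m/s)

γ = 1/√(1 - 0.606²) = 1.257
mc² = 4.4 × (3×10⁸)² = 3.960×10¹⁷ J
E = γmc² = 1.257 × 3.960×10¹⁷ = 4.978×10¹⁷ J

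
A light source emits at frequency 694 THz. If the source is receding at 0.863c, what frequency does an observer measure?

β = v/c = 0.863
(1-β)/(1+β) = 0.137/1.863 = 0.07354
Doppler factor = √(0.07354) = 0.2712
f_obs = 694 × 0.2712 = 188.2 THz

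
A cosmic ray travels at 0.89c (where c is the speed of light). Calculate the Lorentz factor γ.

v/c = 0.89, so (v/c)² = 0.7921
1 - (v/c)² = 0.2079
γ = 1/√(0.2079) = 2.193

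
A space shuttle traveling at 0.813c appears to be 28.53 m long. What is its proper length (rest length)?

Contracted length L = 28.53 m
γ = 1/√(1 - 0.813²) = 1.7174
L₀ = γL = 1.7174 × 28.53 = 49.00 m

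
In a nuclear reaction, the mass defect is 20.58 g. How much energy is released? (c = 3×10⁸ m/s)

Convert mass defect: Δm = 20.58 g = 0.02058 kg
E = Δm·c² = 0.02058 × (3×10⁸)²
= 0.02058 × 9×10¹⁶ = 1.852×10¹⁵ J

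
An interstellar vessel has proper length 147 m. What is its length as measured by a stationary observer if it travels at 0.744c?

Proper length L₀ = 147 m
γ = 1/√(1 - 0.744²) = 1.4966
L = L₀/γ = 147/1.4966 = 98.22 m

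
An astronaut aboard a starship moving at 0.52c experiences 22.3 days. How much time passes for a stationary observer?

Proper time Δt₀ = 22.3 days
γ = 1/√(1 - 0.52²) = 1.171
Δt = γΔt₀ = 1.171 × 22.3 = 26.11 days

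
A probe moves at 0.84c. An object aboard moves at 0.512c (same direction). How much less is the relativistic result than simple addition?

Classical: u' + v = 0.512 + 0.84 = 1.352c
Relativistic: u = (0.512 + 0.84)/(1 + 0.43008) = 1.352/1.43008 = 0.9454c
Difference: 1.352 - 0.9454 = 0.4066c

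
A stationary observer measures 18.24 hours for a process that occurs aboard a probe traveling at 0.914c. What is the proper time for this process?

Dilated time Δt = 18.24 hours
γ = 1/√(1 - 0.914²) = 2.465
Δt₀ = Δt/γ = 18.24/2.465 = 7.400 hours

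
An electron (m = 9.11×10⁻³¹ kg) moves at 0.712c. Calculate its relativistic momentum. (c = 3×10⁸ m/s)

γ = 1/√(1 - 0.712²) = 1.424
v = 0.712 × 3×10⁸ = 2.136×10⁸ m/s
p = γmv = 1.424 × 9.11×10⁻³¹ × 2.136×10⁸ = 2.771×10⁻²² kg·m/s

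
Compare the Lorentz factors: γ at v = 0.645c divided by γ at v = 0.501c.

γ₁ = 1/√(1 - 0.645²) = 1.309
γ₂ = 1/√(1 - 0.501²) = 1.155
γ₁/γ₂ = 1.309/1.155 = 1.133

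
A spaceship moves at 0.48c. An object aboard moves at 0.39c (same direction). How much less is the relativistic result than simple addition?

Classical: u' + v = 0.39 + 0.48 = 0.87c
Relativistic: u = (0.39 + 0.48)/(1 + 0.1872) = 0.87/1.1872 = 0.7328c
Difference: 0.87 - 0.7328 = 0.1372c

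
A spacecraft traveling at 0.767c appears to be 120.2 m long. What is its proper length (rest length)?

Contracted length L = 120.2 m
γ = 1/√(1 - 0.767²) = 1.558
L₀ = γL = 1.558 × 120.2 = 187.3 m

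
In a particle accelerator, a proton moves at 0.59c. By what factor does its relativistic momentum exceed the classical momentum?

p_rel = γmv, p_class = mv
Ratio = γ = 1/√(1 - 0.59²)
= 1/√(0.6519) = 1.239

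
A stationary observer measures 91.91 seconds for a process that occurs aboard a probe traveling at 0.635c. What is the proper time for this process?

Dilated time Δt = 91.91 seconds
γ = 1/√(1 - 0.635²) = 1.2945
Δt₀ = Δt/γ = 91.91/1.2945 = 71.00 seconds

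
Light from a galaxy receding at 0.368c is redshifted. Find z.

β = 0.368
(1+β)/(1-β) = 1.368/0.632 = 2.16456
√(2.16456) = 1.4712
z = 1.4712 - 1 = 0.4712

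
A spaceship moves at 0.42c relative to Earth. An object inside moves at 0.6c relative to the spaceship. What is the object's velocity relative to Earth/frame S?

u = (u' + v)/(1 + u'v/c²)
Numerator: 0.6 + 0.42 = 1.02
Denominator: 1 + 0.252 = 1.252
u = 1.02/1.252 = 0.8147c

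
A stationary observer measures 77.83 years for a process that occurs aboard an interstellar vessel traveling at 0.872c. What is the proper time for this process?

Dilated time Δt = 77.83 years
γ = 1/√(1 - 0.872²) = 2.043
Δt₀ = Δt/γ = 77.83/2.043 = 38.10 years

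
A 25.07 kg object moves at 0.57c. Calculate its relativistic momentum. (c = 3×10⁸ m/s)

γ = 1/√(1 - 0.57²) = 1.2171
v = 0.57 × 3×10⁸ = 1.710×10⁸ m/s
p = γmv = 1.2171 × 25.07 × 1.710×10⁸ = 5.218×10⁹ kg·m/s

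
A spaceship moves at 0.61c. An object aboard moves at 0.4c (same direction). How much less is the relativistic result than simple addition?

Classical: u' + v = 0.4 + 0.61 = 1.01c
Relativistic: u = (0.4 + 0.61)/(1 + 0.244) = 1.01/1.244 = 0.8119c
Difference: 1.01 - 0.8119 = 0.1981c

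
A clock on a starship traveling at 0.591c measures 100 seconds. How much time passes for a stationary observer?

Proper time Δt₀ = 100 seconds
γ = 1/√(1 - 0.591²) = 1.240
Δt = γΔt₀ = 1.240 × 100 = 124.0 seconds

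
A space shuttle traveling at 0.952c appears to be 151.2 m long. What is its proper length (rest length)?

Contracted length L = 151.2 m
γ = 1/√(1 - 0.952²) = 3.267
L₀ = γL = 3.267 × 151.2 = 494.0 m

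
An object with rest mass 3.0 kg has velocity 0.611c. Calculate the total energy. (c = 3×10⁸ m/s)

γ = 1/√(1 - 0.611²) = 1.2632
mc² = 3.0 × (3×10⁸)² = 2.700×10¹⁷ J
E = γmc² = 1.2632 × 2.700×10¹⁷ = 3.411×10¹⁷ J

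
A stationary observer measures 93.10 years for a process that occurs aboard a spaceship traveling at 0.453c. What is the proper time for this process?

Dilated time Δt = 93.10 years
γ = 1/√(1 - 0.453²) = 1.1217
Δt₀ = Δt/γ = 93.10/1.1217 = 83.00 years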